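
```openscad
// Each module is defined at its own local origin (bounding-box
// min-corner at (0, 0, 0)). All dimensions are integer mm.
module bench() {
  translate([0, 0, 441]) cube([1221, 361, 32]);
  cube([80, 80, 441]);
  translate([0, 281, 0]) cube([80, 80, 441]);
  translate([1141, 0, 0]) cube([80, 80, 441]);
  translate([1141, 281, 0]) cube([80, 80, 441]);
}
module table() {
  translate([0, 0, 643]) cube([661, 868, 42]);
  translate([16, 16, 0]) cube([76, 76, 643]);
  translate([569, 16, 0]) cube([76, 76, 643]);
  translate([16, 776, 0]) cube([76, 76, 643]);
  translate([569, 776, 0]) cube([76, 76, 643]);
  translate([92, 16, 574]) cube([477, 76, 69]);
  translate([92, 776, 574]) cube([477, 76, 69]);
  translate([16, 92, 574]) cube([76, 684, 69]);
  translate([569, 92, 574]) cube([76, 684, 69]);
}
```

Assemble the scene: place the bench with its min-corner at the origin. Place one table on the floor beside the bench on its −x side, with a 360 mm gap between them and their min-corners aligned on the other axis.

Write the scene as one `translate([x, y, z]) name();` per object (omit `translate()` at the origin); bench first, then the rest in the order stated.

bench();
translate([-1021, 0, 0]) table();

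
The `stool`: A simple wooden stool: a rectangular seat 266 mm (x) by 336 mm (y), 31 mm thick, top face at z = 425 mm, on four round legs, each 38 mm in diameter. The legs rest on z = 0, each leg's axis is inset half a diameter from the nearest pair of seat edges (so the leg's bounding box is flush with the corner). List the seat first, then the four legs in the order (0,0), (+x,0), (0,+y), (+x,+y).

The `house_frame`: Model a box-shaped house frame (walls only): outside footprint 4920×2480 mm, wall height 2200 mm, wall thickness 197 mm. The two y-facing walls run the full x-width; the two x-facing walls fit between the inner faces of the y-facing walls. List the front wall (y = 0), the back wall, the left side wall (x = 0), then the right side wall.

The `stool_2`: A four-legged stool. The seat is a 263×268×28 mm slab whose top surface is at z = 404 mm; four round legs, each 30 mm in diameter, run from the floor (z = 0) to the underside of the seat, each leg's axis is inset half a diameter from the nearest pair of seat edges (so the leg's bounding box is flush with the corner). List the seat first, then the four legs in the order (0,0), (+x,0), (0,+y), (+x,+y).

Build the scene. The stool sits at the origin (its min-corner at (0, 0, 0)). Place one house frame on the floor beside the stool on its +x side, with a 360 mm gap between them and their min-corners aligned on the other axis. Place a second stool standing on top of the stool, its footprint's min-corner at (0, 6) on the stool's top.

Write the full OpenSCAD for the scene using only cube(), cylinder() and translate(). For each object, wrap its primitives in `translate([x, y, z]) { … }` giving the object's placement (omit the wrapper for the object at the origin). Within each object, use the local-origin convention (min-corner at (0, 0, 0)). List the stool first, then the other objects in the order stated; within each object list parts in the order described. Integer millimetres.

translate([0, 0, 394]) cube([266, 336, 31]);
translate([19, 19, 0]) cylinder(h = 394, r = 19);
translate([247, 19, 0]) cylinder(h = 394, r = 19);
translate([19, 317, 0]) cylinder(h = 394, r = 19);
translate([247, 317, 0]) cylinder(h = 394, r = 19);
translate([626, 0, 0]) {
  cube([4920, 197, 2200]);
  translate([0, 2283, 0]) cube([4920, 197, 2200]);
  translate([0, 197, 0]) cube([197, 2086, 2200]);
  translate([4723, 197, 0]) cube([197, 2086, 2200]);
}
translate([0, 6, 425]) {
  translate([0, 0, 376]) cube([263, 268, 28]);
  translate([15, 15, 0]) cylinder(h = 376, r = 15);
  translate([248, 15, 0]) cylinder(h = 376, r = 15);
  translate([15, 253, 0]) cylinder(h = 376, r = 15);
  translate([248, 253, 0]) cylinder(h = 376, r = 15);
}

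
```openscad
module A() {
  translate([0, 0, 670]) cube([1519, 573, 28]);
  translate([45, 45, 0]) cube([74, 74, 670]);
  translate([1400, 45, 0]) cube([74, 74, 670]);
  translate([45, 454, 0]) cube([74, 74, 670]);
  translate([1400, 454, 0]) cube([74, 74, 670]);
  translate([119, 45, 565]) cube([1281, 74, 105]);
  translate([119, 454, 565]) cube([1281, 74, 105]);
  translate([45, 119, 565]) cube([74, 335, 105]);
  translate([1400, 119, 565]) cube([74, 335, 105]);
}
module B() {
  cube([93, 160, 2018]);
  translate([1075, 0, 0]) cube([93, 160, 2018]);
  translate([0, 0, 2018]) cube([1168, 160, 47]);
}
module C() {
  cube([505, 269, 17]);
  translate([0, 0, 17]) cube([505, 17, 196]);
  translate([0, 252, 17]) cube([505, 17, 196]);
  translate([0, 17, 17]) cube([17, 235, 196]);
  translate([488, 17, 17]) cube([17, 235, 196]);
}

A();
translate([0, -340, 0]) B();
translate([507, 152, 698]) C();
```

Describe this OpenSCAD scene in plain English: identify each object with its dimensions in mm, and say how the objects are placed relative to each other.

A is a table: top 1519 mm (x) × 573 mm (y), 28 mm thick, upper face at z = 698 mm, on four 74×74 mm square legs, each inset 45 mm from the nearest pair of top edges, running from z = 0 to the bottom of the top. Four apron rails, 74 mm thick and 105 mm tall, run between adjacent legs with their top edges flush with the underside of the top and their outer faces flush with the legs' outer faces.

B is a door frame. The clear opening is 982 mm wide and 2018 mm high. Two 93 mm wide jambs, 160 mm deep, stand either side of the opening from the floor to the top of the opening. A 47 mm thick head sits across the top of both jambs, spanning the full outside width of the frame.

C is an open storage box with external size 505×269×213 mm and wall thickness 17 mm (the base is also 17 mm thick). The base covers the whole footprint; the four walls stand on the base, with the y-facing walls full-width and the x-facing walls fitting between their inner faces.

The door frame is on the floor beside the table on its −y side. The open box is on top of the table, centred.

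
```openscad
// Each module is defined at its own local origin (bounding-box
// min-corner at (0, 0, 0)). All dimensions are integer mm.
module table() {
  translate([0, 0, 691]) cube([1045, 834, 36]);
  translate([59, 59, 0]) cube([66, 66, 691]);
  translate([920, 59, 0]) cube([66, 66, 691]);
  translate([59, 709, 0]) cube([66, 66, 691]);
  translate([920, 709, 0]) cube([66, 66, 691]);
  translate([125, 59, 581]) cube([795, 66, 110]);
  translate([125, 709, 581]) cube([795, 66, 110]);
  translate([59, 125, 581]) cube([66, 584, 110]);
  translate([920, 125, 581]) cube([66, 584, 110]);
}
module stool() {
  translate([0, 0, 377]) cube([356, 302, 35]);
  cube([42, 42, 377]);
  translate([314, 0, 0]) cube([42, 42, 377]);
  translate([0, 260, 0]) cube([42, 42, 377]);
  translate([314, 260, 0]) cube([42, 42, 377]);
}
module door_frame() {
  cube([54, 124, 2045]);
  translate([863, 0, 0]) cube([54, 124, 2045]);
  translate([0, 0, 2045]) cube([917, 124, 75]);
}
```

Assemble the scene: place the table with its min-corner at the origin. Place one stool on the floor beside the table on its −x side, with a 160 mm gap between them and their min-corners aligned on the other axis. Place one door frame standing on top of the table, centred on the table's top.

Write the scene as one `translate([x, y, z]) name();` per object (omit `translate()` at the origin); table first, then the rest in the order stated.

table();
translate([-516, 0, 0]) stool();
translate([64, 355, 727]) door_frame();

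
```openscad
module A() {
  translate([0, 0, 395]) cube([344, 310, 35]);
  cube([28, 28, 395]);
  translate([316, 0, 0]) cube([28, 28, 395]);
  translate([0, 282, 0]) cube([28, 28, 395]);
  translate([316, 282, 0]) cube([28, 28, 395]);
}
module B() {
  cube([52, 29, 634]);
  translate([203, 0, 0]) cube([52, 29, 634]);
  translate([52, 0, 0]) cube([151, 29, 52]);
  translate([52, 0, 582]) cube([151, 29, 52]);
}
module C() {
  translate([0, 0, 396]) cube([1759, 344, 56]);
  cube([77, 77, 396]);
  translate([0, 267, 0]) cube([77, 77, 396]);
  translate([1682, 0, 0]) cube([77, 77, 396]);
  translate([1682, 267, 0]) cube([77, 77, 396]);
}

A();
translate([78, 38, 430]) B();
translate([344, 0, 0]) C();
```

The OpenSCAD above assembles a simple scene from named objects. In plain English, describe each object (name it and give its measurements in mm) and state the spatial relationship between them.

A is a simple wooden stool: a rectangular seat 344 mm (x) by 310 mm (y), 35 mm thick, top face at z = 430 mm, on four square legs, each 28×28 mm in cross-section. The legs rest on z = 0, each flush with a corner of the seat.

B is a picture frame with a 151×530 mm rectangular opening (x by z) and a uniform 52 mm border on every side. Frame depth is 29 mm along y. It is built from two vertical stiles running the full outside height and two horizontal rails spanning the gap between the stiles.

C is a bench: a 1759×344 mm seat slab, 56 mm thick, top at z = 452 mm, on four 77×77 mm square legs flush with the seat corners and standing on z = 0.

The picture frame is on top of the stool. The bench is against the stool's +x side, with their −y faces flush.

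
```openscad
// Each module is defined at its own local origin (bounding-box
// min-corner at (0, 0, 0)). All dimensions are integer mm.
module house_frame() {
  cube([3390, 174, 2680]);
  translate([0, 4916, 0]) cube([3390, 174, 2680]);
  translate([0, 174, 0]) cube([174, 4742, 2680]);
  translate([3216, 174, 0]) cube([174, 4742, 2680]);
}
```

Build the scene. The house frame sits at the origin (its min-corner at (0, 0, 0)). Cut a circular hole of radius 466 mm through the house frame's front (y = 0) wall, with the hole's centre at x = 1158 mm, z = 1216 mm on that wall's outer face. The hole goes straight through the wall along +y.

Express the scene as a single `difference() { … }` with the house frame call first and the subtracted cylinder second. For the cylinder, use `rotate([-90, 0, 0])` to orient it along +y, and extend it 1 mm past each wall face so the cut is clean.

difference() {
  house_frame();
  translate([1158, -1, 1216]) rotate([-90, 0, 0]) cylinder(h = 176, r = 466);
}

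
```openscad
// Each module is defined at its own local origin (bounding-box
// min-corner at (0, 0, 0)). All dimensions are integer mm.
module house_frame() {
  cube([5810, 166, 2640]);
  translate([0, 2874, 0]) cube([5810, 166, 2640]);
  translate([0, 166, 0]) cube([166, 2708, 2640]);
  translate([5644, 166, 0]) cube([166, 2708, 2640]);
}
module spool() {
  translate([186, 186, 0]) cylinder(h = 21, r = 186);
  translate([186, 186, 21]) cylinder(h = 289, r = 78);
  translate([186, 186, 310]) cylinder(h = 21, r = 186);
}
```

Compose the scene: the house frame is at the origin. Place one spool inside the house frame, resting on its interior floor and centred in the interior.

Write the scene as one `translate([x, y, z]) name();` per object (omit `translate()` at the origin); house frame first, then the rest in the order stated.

house_frame();
translate([2719, 1334, 0]) spool();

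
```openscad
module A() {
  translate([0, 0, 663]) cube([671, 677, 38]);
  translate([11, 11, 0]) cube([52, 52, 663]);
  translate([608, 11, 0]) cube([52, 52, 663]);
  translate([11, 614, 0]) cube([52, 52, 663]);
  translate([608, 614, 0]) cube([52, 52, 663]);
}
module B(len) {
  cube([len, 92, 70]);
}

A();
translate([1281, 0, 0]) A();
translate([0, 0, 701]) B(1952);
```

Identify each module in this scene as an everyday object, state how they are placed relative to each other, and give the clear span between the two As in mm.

Second table starts at x = 1281; first ends at x = 671; clear span = 1281 − 671 = 610 mm.

A is a table. B is a beam. A beam spans the tops of two tables. The clear span between the two tables is 610 mm.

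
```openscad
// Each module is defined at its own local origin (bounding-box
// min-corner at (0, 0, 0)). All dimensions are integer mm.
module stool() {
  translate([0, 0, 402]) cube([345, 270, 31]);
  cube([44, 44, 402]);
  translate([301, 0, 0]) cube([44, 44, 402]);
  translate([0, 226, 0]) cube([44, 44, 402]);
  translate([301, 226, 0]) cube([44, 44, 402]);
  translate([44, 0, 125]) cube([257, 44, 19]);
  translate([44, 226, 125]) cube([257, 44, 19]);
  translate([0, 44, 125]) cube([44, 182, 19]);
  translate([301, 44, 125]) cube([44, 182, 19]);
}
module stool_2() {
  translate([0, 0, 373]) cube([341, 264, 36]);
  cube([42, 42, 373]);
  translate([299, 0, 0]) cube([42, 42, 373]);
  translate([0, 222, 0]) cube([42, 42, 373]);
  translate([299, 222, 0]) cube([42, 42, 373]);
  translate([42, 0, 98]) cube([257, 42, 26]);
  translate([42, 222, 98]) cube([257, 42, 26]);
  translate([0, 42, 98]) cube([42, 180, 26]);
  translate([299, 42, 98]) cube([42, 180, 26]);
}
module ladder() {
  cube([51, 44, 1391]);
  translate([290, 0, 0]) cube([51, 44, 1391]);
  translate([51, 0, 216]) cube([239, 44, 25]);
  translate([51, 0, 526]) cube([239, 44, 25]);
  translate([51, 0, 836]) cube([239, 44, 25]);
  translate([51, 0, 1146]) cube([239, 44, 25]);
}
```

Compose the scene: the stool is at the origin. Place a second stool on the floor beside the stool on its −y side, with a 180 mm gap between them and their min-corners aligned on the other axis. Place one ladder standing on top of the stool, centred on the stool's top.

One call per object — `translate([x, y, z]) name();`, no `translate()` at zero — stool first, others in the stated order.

stool();
translate([0, -444, 0]) stool_2();
translate([2, 113, 433]) ladder();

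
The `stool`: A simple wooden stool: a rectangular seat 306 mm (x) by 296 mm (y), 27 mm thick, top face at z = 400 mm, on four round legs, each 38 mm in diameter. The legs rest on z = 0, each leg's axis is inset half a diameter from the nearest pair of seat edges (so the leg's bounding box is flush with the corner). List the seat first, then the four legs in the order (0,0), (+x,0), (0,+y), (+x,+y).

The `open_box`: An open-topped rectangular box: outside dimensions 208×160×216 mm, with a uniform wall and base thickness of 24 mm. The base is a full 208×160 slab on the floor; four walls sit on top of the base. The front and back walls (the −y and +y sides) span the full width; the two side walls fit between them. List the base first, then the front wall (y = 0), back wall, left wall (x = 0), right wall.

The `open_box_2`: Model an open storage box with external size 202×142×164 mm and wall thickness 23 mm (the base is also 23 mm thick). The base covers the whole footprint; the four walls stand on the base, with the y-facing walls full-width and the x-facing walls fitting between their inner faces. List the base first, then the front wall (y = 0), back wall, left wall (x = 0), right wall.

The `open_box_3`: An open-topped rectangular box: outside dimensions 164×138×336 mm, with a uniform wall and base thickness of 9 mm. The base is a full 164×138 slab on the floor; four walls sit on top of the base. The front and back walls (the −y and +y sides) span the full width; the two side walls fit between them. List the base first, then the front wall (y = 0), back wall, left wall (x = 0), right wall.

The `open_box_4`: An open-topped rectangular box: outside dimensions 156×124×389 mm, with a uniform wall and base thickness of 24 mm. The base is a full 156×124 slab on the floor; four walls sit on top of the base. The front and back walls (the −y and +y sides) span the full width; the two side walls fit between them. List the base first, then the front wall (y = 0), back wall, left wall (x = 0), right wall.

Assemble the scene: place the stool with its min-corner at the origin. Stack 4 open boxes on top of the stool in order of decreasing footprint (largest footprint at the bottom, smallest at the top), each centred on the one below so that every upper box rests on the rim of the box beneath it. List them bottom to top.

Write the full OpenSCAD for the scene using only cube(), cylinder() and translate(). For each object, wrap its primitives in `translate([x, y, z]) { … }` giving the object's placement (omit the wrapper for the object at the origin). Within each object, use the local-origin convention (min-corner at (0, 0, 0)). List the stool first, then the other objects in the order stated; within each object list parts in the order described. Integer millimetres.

translate([0, 0, 373]) cube([306, 296, 27]);
translate([19, 19, 0]) cylinder(h = 373, r = 19);
translate([287, 19, 0]) cylinder(h = 373, r = 19);
translate([19, 277, 0]) cylinder(h = 373, r = 19);
translate([287, 277, 0]) cylinder(h = 373, r = 19);
translate([49, 68, 400]) {
  cube([208, 160, 24]);
  translate([0, 0, 24]) cube([208, 24, 192]);
  translate([0, 136, 24]) cube([208, 24, 192]);
  translate([0, 24, 24]) cube([24, 112, 192]);
  translate([184, 24, 24]) cube([24, 112, 192]);
}
translate([52, 77, 616]) {
  cube([202, 142, 23]);
  translate([0, 0, 23]) cube([202, 23, 141]);
  translate([0, 119, 23]) cube([202, 23, 141]);
  translate([0, 23, 23]) cube([23, 96, 141]);
  translate([179, 23, 23]) cube([23, 96, 141]);
}
translate([71, 79, 780]) {
  cube([164, 138, 9]);
  translate([0, 0, 9]) cube([164, 9, 327]);
  translate([0, 129, 9]) cube([164, 9, 327]);
  translate([0, 9, 9]) cube([9, 120, 327]);
  translate([155, 9, 9]) cube([9, 120, 327]);
}
translate([75, 86, 1116]) {
  cube([156, 124, 24]);
  translate([0, 0, 24]) cube([156, 24, 365]);
  translate([0, 100, 24]) cube([156, 24, 365]);
  translate([0, 24, 24]) cube([24, 76, 365]);
  translate([132, 24, 24]) cube([24, 76, 365]);
}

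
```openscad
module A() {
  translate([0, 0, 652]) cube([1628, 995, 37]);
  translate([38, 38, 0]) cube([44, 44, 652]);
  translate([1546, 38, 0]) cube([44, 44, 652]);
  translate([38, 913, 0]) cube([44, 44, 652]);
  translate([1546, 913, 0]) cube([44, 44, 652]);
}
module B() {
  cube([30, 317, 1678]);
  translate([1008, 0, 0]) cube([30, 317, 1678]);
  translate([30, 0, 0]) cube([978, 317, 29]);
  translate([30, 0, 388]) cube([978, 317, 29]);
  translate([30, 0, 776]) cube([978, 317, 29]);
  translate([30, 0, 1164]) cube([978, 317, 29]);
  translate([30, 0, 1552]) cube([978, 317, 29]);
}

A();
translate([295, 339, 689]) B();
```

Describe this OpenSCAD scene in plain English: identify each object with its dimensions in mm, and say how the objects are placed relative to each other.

A is a table with a 1628×995 mm rectangular top, 37 mm thick, top surface at z = 689 mm, supported by four 44×44 mm square legs, each inset 38 mm from the nearest pair of top edges, running from the floor.

B is an open bookshelf. Two side panels, each 30 mm thick, 317 mm deep and 1678 mm tall, stand 1038 mm apart (outside-to-outside). Between them sit 5 shelves, each 29 mm thick and 317 mm deep, spanning the full gap between the sides. The bottom shelf rests on the floor (its underside at z = 0) and the clear gap between one shelf's top and the next shelf's underside is 359 mm.

The bookshelf is on top of the table, centred.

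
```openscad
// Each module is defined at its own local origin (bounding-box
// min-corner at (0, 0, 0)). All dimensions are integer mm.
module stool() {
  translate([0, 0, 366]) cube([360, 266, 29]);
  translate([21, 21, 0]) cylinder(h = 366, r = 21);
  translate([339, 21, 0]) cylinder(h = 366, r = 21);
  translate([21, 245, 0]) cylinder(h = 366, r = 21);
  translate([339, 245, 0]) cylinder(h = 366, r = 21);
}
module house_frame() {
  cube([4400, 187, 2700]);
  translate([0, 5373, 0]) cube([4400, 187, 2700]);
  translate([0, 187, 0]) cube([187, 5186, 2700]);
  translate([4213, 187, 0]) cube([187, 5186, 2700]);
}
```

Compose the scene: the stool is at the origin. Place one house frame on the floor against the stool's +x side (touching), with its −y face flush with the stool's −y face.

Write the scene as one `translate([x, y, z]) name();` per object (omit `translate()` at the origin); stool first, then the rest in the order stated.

stool();
translate([360, 0, 0]) house_frame();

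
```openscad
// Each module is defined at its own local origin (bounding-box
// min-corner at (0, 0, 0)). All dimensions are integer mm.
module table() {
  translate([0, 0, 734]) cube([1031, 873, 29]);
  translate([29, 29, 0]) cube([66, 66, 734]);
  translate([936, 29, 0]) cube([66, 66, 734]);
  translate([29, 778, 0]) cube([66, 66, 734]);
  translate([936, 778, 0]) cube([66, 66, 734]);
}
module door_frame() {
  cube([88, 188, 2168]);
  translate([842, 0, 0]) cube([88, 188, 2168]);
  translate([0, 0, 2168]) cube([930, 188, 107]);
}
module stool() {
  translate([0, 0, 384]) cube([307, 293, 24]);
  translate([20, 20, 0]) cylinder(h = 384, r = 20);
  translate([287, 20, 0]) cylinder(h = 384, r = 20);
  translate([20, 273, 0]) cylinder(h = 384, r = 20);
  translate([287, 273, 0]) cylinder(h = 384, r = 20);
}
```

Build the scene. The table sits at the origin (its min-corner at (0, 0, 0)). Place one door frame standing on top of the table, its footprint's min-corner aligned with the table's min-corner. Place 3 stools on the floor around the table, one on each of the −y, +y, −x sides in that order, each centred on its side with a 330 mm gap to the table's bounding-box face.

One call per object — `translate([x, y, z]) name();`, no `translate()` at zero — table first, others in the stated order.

table();
translate([0, 0, 763]) door_frame();
translate([362, -623, 0]) stool();
translate([362, 1203, 0]) stool();
translate([-637, 290, 0]) stool();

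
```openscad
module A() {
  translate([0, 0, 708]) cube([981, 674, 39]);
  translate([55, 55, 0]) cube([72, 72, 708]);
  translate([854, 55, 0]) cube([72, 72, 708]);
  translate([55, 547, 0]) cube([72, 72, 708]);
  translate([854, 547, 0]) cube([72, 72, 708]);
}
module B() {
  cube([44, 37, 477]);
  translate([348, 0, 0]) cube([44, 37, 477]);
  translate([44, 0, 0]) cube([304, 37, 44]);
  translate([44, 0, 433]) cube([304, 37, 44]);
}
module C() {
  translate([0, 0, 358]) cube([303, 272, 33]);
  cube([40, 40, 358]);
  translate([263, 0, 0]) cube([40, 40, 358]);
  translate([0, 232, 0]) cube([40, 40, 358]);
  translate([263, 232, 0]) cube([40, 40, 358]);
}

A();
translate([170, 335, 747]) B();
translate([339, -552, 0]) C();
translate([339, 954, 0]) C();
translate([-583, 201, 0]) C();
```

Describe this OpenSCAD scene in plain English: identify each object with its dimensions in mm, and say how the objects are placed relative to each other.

A is a table with a 981×674 mm rectangular top, 39 mm thick, top surface at z = 747 mm, supported by four 72×72 mm square legs, each inset 55 mm from the nearest pair of top edges, running from the floor.

B is a picture frame with a 304×389 mm rectangular opening (x by z) and a uniform 44 mm border on every side. Frame depth is 37 mm along y. It is built from two vertical stiles running the full outside height and two horizontal rails spanning the gap between the stiles.

C is a simple wooden stool: a rectangular seat 303 mm (x) by 272 mm (y), 33 mm thick, top face at z = 391 mm, on four square legs, each 40×40 mm in cross-section. The legs rest on z = 0, each flush with a corner of the seat.

The picture frame is on top of the table. Three stools sit around the table at the −y, +y, −x sides.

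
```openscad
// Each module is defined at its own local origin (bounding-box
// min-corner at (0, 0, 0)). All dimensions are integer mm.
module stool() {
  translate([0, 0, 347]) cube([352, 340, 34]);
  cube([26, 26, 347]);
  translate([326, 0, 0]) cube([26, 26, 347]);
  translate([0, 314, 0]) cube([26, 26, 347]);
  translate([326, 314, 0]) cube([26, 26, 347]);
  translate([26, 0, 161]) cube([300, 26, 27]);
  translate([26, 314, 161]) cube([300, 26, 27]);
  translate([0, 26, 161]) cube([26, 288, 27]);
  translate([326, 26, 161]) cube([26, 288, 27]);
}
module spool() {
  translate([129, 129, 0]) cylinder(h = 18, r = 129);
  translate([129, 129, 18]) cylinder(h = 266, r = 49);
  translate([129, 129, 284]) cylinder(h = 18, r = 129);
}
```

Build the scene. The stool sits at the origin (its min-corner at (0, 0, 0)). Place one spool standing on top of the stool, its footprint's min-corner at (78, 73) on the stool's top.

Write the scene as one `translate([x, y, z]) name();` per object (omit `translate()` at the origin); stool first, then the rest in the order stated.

stool();
translate([78, 73, 381]) spool();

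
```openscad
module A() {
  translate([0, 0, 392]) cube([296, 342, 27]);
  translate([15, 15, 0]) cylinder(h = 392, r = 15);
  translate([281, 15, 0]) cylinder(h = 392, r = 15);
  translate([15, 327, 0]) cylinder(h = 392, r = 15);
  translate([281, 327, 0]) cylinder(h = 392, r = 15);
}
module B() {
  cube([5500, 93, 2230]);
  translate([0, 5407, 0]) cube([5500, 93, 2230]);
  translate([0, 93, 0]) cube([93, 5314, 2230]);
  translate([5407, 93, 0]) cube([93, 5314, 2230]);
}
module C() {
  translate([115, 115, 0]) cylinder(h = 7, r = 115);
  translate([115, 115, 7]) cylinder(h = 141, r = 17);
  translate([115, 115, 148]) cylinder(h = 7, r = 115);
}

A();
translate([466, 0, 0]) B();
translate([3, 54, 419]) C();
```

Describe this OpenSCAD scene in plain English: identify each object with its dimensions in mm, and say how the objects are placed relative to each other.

A is a four-legged stool. The seat is 296×342 mm, 27 mm thick, top at z = 419 mm. It stands on four round legs, each 30 mm in diameter, from z = 0 to the seat underside, each leg's axis is inset half a diameter from the nearest pair of seat edges (so the leg's bounding box is flush with the corner).

B is a box-shaped house frame (walls only): outside footprint 5500×5500 mm, wall height 2230 mm, wall thickness 93 mm. The two y-facing walls run the full x-width; the two x-facing walls fit between the inner faces of the y-facing walls.

C is a spool: two coaxial disc flanges of radius 115 mm and thickness 7 mm, joined by a core cylinder of radius 17 mm and height 141 mm. The lower flange rests on z = 0 and the three cylinders share a vertical axis.

The house frame is on the floor beside the stool on its +x side. The spool is on top of the stool.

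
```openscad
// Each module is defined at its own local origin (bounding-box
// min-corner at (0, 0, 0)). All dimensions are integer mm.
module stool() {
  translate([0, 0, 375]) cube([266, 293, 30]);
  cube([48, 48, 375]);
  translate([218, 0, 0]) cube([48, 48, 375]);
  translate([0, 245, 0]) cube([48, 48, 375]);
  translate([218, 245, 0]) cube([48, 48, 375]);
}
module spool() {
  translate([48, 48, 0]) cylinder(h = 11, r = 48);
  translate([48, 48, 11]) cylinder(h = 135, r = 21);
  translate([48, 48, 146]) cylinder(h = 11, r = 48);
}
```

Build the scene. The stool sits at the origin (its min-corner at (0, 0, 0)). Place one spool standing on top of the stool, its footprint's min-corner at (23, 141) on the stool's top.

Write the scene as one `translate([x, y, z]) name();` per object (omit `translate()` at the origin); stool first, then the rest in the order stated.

stool();
translate([23, 141, 405]) spool();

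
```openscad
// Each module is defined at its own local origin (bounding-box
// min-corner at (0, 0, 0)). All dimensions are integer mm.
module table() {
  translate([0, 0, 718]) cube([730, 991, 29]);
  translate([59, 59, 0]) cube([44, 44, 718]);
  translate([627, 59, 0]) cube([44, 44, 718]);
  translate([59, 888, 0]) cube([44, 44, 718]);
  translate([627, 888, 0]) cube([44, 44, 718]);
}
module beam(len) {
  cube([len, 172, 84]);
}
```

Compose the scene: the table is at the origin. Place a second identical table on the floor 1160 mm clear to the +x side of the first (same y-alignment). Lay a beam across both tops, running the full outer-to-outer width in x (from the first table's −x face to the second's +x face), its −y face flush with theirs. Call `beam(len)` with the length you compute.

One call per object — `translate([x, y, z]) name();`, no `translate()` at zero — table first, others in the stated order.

table();
translate([1890, 0, 0]) table();
translate([0, 0, 747]) beam(2620);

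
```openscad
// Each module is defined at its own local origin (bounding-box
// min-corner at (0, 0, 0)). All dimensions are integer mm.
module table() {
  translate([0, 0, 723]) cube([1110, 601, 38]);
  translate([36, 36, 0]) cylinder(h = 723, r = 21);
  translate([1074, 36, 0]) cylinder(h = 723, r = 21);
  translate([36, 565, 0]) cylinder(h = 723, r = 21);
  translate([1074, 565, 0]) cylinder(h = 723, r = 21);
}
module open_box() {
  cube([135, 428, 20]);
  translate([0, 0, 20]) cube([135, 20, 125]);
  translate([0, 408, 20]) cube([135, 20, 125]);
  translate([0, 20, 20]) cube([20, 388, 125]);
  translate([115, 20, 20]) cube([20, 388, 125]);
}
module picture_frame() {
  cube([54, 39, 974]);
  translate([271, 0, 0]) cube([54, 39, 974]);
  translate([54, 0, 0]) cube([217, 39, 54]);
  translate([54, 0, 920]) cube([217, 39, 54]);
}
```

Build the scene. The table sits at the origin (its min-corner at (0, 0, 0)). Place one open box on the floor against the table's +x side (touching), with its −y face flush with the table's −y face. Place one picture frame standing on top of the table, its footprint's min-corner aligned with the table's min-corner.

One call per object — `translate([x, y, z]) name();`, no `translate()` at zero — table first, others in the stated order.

table();
translate([1110, 0, 0]) open_box();
translate([0, 0, 761]) picture_frame();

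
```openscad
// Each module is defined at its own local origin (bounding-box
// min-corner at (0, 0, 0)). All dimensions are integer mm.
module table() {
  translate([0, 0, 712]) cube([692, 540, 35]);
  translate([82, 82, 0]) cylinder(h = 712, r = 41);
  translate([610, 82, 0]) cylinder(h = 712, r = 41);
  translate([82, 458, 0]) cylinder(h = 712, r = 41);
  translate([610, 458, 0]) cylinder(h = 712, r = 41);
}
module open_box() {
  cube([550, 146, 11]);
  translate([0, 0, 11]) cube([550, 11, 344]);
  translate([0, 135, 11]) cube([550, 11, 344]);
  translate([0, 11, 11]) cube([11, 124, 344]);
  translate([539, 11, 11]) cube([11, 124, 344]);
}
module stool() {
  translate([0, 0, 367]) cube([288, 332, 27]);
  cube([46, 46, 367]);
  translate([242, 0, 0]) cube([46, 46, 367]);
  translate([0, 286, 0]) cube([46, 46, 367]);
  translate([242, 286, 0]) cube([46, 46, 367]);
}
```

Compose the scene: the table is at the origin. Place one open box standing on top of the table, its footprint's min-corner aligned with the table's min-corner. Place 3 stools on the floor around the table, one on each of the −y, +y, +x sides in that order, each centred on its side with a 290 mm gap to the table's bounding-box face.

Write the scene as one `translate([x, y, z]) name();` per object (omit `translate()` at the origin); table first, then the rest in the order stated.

table();
translate([0, 0, 747]) open_box();
translate([202, -622, 0]) stool();
translate([202, 830, 0]) stool();
translate([982, 104, 0]) stool();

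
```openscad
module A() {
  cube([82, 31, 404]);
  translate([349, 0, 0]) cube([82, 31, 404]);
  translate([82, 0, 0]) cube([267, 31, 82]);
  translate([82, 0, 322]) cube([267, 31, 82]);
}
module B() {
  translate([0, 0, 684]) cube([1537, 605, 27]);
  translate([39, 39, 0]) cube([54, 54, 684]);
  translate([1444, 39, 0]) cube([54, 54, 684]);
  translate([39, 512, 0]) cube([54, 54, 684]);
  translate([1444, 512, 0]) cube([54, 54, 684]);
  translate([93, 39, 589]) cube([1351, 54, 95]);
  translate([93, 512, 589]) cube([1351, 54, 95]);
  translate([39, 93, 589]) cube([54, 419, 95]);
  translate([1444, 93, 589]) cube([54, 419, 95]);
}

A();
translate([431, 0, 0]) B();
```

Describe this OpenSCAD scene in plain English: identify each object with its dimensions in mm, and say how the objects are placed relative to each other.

A is a picture frame with a 267×240 mm rectangular opening (x by z) and a uniform 82 mm border on every side. Frame depth is 31 mm along y. It is built from two vertical stiles running the full outside height and two horizontal rails spanning the gap between the stiles.

B is a table with a 1537×605 mm rectangular top, 27 mm thick, top surface at z = 711 mm, supported by four 54×54 mm square legs, each inset 39 mm from the nearest pair of top edges, running from the floor. Four apron rails, 54 mm thick and 95 mm tall, run between adjacent legs with their top edges flush with the underside of the top and their outer faces flush with the legs' outer faces.

The table is against the picture frame's +x side, with their −y faces flush.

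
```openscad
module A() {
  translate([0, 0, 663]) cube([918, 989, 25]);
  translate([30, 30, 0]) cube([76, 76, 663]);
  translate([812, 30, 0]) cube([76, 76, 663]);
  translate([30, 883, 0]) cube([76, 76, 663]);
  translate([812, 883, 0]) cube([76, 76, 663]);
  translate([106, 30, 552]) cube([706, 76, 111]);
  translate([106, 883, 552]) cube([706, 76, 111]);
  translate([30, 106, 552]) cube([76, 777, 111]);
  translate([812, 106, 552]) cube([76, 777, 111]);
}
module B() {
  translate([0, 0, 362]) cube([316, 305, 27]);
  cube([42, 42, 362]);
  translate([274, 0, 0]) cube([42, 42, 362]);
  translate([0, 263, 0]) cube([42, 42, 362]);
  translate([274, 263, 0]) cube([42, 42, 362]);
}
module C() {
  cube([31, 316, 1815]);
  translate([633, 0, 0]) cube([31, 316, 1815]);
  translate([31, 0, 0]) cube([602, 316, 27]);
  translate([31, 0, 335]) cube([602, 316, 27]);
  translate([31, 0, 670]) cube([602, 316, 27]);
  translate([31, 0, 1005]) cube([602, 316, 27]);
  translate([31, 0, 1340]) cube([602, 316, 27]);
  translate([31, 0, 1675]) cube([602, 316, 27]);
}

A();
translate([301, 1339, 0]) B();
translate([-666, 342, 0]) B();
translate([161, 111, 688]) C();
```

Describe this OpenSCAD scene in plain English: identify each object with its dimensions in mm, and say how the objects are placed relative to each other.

A is a table: top 918 mm (x) × 989 mm (y), 25 mm thick, upper face at z = 688 mm, on four 76×76 mm square legs, each inset 30 mm from the nearest pair of top edges, running from z = 0 to the bottom of the top. Four apron rails, 76 mm thick and 111 mm tall, run between adjacent legs with their top edges flush with the underside of the top and their outer faces flush with the legs' outer faces.

B is a four-legged stool. The seat is 316×305 mm, 27 mm thick, top at z = 389 mm. It stands on four square legs, each 42×42 mm in cross-section, from z = 0 to the seat underside, each flush with a corner of the seat.

C is a bookshelf 664 mm wide overall, 316 mm deep and 1815 mm tall. The two sides are 31 mm thick vertical panels. 6 horizontal shelves of 27 mm thickness span between the inner faces of the sides; the lowest shelf sits on the floor and shelves are stacked with a clear vertical gap of 308 mm between each pair.

Two stools sit around the table at the +y, −x sides. The bookshelf is on top of the table.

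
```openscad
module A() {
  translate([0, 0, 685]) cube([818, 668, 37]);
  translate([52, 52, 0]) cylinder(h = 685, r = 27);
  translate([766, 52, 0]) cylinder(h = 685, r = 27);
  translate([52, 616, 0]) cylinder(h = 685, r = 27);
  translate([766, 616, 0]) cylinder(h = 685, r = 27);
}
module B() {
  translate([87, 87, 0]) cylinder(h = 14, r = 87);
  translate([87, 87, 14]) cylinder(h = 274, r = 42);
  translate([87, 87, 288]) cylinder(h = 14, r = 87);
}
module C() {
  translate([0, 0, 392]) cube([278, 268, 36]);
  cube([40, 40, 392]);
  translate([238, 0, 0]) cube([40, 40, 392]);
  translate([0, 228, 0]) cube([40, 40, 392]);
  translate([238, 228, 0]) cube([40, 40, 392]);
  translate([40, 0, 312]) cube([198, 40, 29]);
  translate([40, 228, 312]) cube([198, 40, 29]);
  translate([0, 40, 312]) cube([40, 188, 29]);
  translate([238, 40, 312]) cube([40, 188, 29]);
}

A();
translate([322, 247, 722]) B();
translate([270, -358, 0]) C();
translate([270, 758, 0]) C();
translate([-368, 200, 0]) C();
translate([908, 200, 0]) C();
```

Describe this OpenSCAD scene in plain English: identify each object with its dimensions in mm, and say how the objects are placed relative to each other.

A is a table with a 818×668 mm rectangular top, 37 mm thick, top surface at z = 722 mm, supported by four round legs of 54 mm diameter, each leg's bounding box inset 25 mm from the nearest pair of top edges, running from the floor.

B is a spool: two coaxial disc flanges of radius 87 mm and thickness 14 mm, joined by a core cylinder of radius 42 mm and height 274 mm. The lower flange rests on z = 0 and the three cylinders share a vertical axis.

C is a four-legged stool. The seat is 278×268 mm, 36 mm thick, top at z = 428 mm. It stands on four square legs, each 40×40 mm in cross-section, from z = 0 to the seat underside, each flush with a corner of the seat. Four stretchers, 40 mm wide and 29 mm tall, connect adjacent legs with their undersides at z = 312 mm, each running between the inner faces of the legs it joins and aligned with the legs' outer faces on the other axis.

The spool is on top of the table, centred. Four stools sit around the table at the −y, +y, −x, +x sides.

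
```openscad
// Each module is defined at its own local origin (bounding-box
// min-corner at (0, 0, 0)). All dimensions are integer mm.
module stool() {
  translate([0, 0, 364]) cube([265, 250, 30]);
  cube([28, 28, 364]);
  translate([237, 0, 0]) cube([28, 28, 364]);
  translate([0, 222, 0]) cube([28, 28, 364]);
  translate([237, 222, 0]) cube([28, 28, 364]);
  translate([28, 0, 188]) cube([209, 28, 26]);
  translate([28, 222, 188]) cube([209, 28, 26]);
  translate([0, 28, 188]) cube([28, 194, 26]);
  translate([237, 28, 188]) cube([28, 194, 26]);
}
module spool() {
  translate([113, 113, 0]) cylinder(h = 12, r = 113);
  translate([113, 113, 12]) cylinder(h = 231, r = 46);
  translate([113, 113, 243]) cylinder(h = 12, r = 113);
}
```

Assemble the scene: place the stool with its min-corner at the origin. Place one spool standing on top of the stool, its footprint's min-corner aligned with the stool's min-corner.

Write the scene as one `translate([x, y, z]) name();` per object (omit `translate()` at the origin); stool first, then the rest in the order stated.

stool();
translate([0, 0, 394]) spool();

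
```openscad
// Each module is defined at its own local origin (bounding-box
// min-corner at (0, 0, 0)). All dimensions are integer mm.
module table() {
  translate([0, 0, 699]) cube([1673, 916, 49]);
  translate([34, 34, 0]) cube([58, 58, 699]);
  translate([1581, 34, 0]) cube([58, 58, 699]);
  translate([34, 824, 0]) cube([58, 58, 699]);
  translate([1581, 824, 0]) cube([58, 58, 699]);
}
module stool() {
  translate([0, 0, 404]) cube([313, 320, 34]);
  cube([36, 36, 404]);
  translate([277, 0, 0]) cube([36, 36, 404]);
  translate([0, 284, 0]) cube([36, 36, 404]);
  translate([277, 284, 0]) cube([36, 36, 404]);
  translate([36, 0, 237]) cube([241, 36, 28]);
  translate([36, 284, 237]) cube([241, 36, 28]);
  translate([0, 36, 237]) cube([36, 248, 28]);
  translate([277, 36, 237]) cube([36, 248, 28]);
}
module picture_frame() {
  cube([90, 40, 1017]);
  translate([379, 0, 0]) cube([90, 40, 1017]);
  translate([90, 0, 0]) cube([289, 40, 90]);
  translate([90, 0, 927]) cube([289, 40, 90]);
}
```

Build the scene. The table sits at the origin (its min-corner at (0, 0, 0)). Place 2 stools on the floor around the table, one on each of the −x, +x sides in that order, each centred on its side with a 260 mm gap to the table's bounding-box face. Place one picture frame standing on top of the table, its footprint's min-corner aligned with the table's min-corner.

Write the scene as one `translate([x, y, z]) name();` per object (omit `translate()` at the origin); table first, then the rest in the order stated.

table();
translate([-573, 298, 0]) stool();
translate([1933, 298, 0]) stool();
translate([0, 0, 748]) picture_frame();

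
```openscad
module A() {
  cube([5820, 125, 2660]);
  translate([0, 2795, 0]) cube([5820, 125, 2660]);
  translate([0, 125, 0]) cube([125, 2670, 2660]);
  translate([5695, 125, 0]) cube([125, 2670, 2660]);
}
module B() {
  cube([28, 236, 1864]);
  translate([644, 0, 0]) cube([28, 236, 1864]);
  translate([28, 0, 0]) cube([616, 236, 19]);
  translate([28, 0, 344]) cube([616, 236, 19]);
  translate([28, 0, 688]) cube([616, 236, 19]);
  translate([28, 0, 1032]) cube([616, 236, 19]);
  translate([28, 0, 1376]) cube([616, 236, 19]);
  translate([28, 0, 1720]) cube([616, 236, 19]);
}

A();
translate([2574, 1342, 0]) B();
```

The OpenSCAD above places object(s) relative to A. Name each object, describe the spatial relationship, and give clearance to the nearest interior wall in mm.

A is a house frame. B is a bookshelf. The bookshelf sits inside the house frame, centred. The clearance to the nearest interior wall is 1217 mm.

Clearances: x = 2449, y = 1217; minimum 1217 mm.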